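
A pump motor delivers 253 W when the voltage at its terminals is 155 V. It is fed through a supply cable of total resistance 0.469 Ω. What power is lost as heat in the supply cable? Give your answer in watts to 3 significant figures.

1.25 W

Line loss is just I²R for the cable — we know both I and R_line directly.
I = P / V = 253 / 155 = 1.632 A through the supply cable.
P_line = I² R_line = (1.632)² × 0.469 = 1.250 W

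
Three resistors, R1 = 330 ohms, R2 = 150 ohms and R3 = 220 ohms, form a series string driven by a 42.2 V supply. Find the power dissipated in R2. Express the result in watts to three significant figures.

0.545 W

Series elements share the same current, so find I first, then use P = I²R.
R_total = 330 + 150 + 220 = 700.0 Ω
I = V / R_total = 42.2 / 700.0 = 0.06029 A
P_R2 = I² × R2 = (0.06029)² × 150 = 0.5452 W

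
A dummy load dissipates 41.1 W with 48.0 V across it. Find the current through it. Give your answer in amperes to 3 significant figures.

0.856 A

From P = V I = I²R = V²/R, with the two given quantities we get I = P / V.
I = 41.1 / 48.0 = 0.8563 A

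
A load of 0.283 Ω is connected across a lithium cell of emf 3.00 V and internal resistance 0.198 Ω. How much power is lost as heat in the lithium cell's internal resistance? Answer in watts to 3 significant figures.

7.70 W

The internal resistance carries the same current as the load; P_int = I²r.
I = ε / (r + R) = 3.00 / (0.198 + 0.283) = 6.237 A
P_int = I² r = (6.237)² × 0.198 = 7.702 W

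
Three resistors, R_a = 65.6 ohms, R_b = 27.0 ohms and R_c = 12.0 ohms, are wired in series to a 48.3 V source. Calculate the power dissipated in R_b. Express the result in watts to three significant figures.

5.76 W

In a series string the same current flows through every resistor — find that current, then P = I²R for the one we want.
R_total = 65.6 + 27.0 + 12.0 = 104.6 Ω
I = V / R_total = 48.3 / 104.6 = 0.4618 A
P_R_b = I² × R_b = (0.4618)² × 27.0 = 5.757 W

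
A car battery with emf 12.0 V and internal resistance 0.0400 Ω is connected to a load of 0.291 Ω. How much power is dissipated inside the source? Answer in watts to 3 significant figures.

52.6 W

Internal loss is I²r, with I set by the total series resistance r+R.
I = ε / (r + R) = 12.0 / (0.0400 + 0.291) = 36.25 A
P_int = I² r = (36.25)² × 0.0400 = 52.57 W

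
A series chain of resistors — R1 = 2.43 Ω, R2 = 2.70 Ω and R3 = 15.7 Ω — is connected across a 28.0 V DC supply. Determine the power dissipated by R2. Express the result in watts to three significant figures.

4.88 W

Every series element carries the same I. Get I from the total resistance, then P = I² × R2.
R_total = 2.43 + 2.70 + 15.7 = 20.83 Ω
I = V / R_total = 28.0 / 20.83 = 1.344 A
P_R2 = I² × R2 = (1.344)² × 2.70 = 4.879 W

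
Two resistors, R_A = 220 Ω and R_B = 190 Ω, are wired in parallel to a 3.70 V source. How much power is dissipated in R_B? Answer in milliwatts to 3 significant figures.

72.1 mW

The supply voltage appears across each parallel branch — just use P = V²/R_B.
P_R_B = V² / R_B = (3.70)² / 190 Ω = 0.07205 W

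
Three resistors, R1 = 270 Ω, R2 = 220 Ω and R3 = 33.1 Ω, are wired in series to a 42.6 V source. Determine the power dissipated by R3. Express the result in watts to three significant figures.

Every series element carries the same I. Get I from the total resistance, then P = I² × R3.
R_total = 270 + 220 + 33.1 = 523.1 Ω
I = V / R_total = 42.6 / 523.1 = 0.08144 A
P_R3 = I² × R3 = (0.08144)² × 33.1 = 0.2195 W

0.220 W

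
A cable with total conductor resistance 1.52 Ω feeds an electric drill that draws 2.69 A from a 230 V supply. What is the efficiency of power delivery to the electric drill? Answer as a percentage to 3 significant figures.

The cable carries the full 2.69 A.
P_line = I² R_line = (2.690)² × 1.52 = 11.00 W
P_source = V I = 230 × 2.690 = 618.7 W; P_load = 607.7 W
η = P_load / P_source = 607.7 / 618.7 = 0.9822

98.2 %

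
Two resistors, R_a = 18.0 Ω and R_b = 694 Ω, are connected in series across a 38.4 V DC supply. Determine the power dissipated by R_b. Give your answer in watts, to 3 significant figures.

Every series element carries the same I. Get I from the total resistance, then P = I² × R_b.
R_total = 18.0 + 694 = 712.0 Ω
I = V / R_total = 38.4 / 712.0 = 0.05393 A
P_R_b = I² × R_b = (0.05393)² × 694 = 2.019 W

2.02 W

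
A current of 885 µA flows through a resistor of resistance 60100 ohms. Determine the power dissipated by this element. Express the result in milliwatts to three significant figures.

47.1 mW

Knowing I and R, the power is just I²R — no need to find V first.
P = (0.0008850 A)² × 60100 Ω = 0.04707 W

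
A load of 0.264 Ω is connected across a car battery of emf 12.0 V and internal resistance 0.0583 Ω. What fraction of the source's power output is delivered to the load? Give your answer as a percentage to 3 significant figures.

81.9 %

η = P_load/(P_load+P_int) = I²R/(I²R+I²r) = R/(R+r) — the I² cancels for series elements.
η = R / (R + r) = 0.264 / (0.264 + 0.0583) = 0.8191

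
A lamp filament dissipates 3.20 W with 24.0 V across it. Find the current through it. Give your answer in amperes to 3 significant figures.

0.133 A

From P = V I = I²R = V²/R, with the two given quantities we get I = P / V.
I = 3.20 / 24.0 = 0.1333 A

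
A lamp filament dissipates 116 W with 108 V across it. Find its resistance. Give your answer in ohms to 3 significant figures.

101 Ω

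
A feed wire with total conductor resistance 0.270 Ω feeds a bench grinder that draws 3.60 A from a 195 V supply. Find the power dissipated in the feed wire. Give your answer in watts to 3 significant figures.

3.50 W

The feed wire and load are in series, so the same current flows in both; the loss is I²R_line.
The feed wire carries the full 3.60 A.
P_line = I² R_line = (3.600)² × 0.270 = 3.499 W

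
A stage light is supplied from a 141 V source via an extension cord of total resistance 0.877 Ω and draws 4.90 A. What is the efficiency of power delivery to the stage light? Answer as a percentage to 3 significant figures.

97.0 %

The extension cord carries the full 4.90 A.
P_line = I² R_line = (4.900)² × 0.877 = 21.06 W
P_source = V I = 141 × 4.900 = 690.9 W; P_load = 669.8 W
η = P_load / P_source = 669.8 / 690.9 = 0.9695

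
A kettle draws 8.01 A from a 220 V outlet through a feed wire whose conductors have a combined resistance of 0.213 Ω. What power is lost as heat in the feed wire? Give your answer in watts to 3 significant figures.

13.7 W

The feed wire and load are in series, so the same current flows in both; the loss is I²R_line.
The feed wire carries the full 8.01 A.
P_line = I² R_line = (8.010)² × 0.213 = 13.67 W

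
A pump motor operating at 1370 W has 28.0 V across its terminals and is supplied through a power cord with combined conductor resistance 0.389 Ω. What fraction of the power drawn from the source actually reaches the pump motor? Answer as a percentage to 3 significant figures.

59.5 %

I = P / V = 1370 / 28.0 = 48.93 A through the power cord.
P_line = I² R_line = (48.93)² × 0.389 = 931.3 W
P_source = P_load + P_line = 1370 + 931.3 = 2301 W
η = P_load / P_source = 1370 / 2301 = 0.5953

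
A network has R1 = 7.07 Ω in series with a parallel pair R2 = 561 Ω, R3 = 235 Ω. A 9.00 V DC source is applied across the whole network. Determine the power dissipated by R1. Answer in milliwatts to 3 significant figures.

Reduce the parallel pair to R_p first; the network is then a simple series string.
R_p = (561×235)/(561+235) = 165.6 Ω
R_total = 7.07 + 165.6 = 172.7 Ω
I = V / R_total = 9.00 / 172.7 = 0.05212 A
The full supply current passes through R1: P = I²R.
P_R1 = (0.05212)² × 7.07 = 0.01920 W

19.2 mW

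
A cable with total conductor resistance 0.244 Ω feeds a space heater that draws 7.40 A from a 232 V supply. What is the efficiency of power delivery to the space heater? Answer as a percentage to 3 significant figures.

The cable carries the full 7.40 A.
P_line = I² R_line = (7.400)² × 0.244 = 13.36 W
P_source = V I = 232 × 7.400 = 1717 W; P_load = 1703 W
η = P_load / P_source = 1703 / 1717 = 0.9922

99.2 %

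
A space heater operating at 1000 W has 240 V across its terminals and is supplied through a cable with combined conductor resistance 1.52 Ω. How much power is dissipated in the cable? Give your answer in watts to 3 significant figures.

The cable is a series resistance carrying the load current; its dissipation is I²R_line.
I = P / V = 1000 / 240 = 4.167 A through the cable.
P_line = I² R_line = (4.167)² × 1.52 = 26.39 W

26.4 W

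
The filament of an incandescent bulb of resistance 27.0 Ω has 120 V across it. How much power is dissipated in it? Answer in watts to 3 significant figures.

533 W

We know the drop across the element and its resistance — P = V²/R, one step.
P = (120 V)² / 27.0 Ω = 533.3 W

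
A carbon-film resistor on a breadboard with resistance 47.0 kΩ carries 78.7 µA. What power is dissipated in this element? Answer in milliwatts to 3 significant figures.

The current through and the resistance of the element are both given; use P = I²R.
P = (0.00007870 A)² × 47000 Ω = 0.0002911 W

0.291 mW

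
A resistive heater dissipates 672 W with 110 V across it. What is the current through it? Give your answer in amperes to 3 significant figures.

6.11 A

From P = V I = I²R = V²/R, with the two given quantities we get I = P / V.
I = 672 / 110 = 6.109 A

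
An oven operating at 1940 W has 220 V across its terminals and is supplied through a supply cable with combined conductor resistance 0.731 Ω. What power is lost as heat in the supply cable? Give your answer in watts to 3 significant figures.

56.8 W

Only the current and the line resistance are needed for the I²R loss.
I = P / V = 1940 / 220 = 8.818 A through the supply cable.
P_line = I² R_line = (8.818)² × 0.731 = 56.84 W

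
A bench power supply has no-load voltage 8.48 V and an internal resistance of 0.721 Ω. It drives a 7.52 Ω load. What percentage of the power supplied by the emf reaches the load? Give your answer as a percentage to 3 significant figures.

91.3 %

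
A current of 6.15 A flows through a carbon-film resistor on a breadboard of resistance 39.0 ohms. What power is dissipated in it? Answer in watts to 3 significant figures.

1480 W

With I and R stated, P = I²R applies in one step.
P = (6.150 A)² × 39.0 Ω = 1475 W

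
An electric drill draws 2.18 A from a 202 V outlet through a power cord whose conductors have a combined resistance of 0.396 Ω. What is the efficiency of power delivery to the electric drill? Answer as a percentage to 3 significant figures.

The power cord carries the full 2.18 A.
P_line = I² R_line = (2.180)² × 0.396 = 1.882 W
P_source = V I = 202 × 2.180 = 440.4 W; P_load = 438.5 W
η = P_load / P_source = 438.5 / 440.4 = 0.9957

99.6 %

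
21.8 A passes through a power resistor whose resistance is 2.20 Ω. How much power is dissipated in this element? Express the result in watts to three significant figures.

With I and R stated, P = I²R applies in one step.
P = (21.80 A)² × 2.20 Ω = 1046 W

1050 W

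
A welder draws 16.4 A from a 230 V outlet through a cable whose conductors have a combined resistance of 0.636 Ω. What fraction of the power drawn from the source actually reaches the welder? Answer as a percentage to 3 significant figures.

The cable carries the full 16.4 A.
P_line = I² R_line = (16.40)² × 0.636 = 171.1 W
P_source = V I = 230 × 16.40 = 3772 W; P_load = 3601 W
η = P_load / P_source = 3601 / 3772 = 0.9547

95.5 %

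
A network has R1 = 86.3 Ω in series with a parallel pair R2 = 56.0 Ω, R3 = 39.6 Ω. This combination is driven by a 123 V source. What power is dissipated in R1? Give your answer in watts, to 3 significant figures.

109 W

Reduce the parallel pair to R_p first; the network is then a simple series string.
R_p = (56.0×39.6)/(56.0+39.6) = 23.20 Ω
R_total = 86.3 + 23.20 = 109.5 Ω
I = V / R_total = 123 / 109.5 = 1.123 A
R1 carries the full series current, so P = I²R.
P_R1 = (1.123)² × 86.3 = 108.9 W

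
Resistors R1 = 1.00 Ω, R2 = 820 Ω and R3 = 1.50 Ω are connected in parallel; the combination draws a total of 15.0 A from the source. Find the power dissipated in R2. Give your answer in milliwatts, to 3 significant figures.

98.6 mW

We need the common branch voltage; get it from I_total × R_eq, then P = V²/R for the branch.
1/R_eq = 1/1.00 + 1/820 + 1/1.50 ⇒ R_eq = 0.5996 Ω
V = I_total × R_eq = 15.00 × 0.5996 = 8.993 V
P_R2 = V² / R2 = (8.993)² / 820 = 0.09864 W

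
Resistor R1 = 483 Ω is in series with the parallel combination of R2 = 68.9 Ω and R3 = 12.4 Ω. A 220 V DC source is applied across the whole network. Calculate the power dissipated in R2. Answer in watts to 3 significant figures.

First combine the parallel branches into one equivalent R_p, then R1 + R_p is a series pair.
R_p = (68.9×12.4)/(68.9+12.4) = 10.51 Ω
R_total = 483 + 10.51 = 493.5 Ω
I = V / R_total = 220 / 493.5 = 0.4458 A
Voltage across the parallel pair: V_p = I × R_p = 0.4458 × 10.51 = 4.685 V
R2 sees V_p directly, so P = V_p² / R2.
P_R2 = (4.685)² / 68.9 = 0.3185 W

0.319 W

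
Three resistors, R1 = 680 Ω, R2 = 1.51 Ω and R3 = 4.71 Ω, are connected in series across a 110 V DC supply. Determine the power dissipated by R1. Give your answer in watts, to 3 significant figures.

17.5 W

Series elements share the same current, so find I first, then use P = I²R.
R_total = 680 + 1.51 + 4.71 = 686.2 Ω
I = V / R_total = 110 / 686.2 = 0.1603 A
P_R1 = I² × R1 = (0.1603)² × 680 = 17.47 W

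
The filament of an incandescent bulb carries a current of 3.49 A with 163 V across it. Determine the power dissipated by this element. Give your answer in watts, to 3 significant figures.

V and I are known directly — P = V I, no intermediate step needed.
P = 163 V × 3.490 A = 568.9 W

569 W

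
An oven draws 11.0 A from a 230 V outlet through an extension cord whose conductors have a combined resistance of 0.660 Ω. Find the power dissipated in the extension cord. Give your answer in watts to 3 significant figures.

79.9 W

Only the current and the line resistance are needed for the I²R loss.
The extension cord carries the full 11.0 A.
P_line = I² R_line = (11.00)² × 0.660 = 79.86 W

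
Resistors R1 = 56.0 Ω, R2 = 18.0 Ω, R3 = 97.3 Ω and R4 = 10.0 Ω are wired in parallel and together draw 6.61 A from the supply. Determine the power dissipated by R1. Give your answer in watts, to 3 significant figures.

23.1 W

The branches share the same voltage, but only the total current is given — find V from the equivalent resistance first.
1/R_eq = 1/56.0 + 1/18.0 + 1/97.3 + 1/10.0 ⇒ R_eq = 5.444 Ω
V = I_total × R_eq = 6.610 × 5.444 = 35.98 V
P_R1 = V² / R1 = (35.98)² / 56.0 = 23.12 W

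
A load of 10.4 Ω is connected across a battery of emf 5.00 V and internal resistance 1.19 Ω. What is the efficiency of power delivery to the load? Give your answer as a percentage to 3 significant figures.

The source delivers εI, of which I²R reaches the load and I²r is lost; since I is common, η = R/(R+r).
η = R / (R + r) = 10.4 / (10.4 + 1.19) = 0.8973

89.7 %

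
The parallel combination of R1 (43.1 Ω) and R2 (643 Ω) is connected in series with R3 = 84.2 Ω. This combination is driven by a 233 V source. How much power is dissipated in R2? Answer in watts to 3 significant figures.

8.87 W

Reduce the parallel combination to a single R_p; the circuit then becomes R_p in series with the remaining resistor.
R_p = (43.1×643)/(43.1+643) = 40.39 Ω
R_total = R_p + 84.2 = 40.39 + 84.2 = 124.6 Ω
I = V / R_total = 233 / 124.6 = 1.870 A
Voltage across the parallel pair: V_p = I × R_p = 1.870 × 40.39 = 75.54 V
R2 has V_p across it, so P = V_p²/R2.
P_R2 = (75.54)² / 643 = 8.874 W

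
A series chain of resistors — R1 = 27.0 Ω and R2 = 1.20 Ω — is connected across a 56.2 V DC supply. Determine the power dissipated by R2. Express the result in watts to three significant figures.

4.77 W

The current is common to all series resistors; compute it, then apply P = I²R for the target.
R_total = 27.0 + 1.20 = 28.20 Ω
I = V / R_total = 56.2 / 28.20 = 1.993 A
P_R2 = I² × R2 = (1.993)² × 1.20 = 4.766 W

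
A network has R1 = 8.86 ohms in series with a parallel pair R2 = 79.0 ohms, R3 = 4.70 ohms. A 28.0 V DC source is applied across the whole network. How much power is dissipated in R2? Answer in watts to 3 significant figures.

1.10 W

Reduce the parallel pair to R_p first; the network is then a simple series string.
R_p = (79.0×4.70)/(79.0+4.70) = 4.436 Ω
R_total = 8.86 + 4.436 = 13.30 Ω
I = V / R_total = 28.0 / 13.30 = 2.106 A
Voltage across the parallel pair: V_p = I × R_p = 2.106 × 4.436 = 9.342 V
With V_p across R2, its power is V_p²/R2.
P_R2 = (9.342)² / 79.0 = 1.105 W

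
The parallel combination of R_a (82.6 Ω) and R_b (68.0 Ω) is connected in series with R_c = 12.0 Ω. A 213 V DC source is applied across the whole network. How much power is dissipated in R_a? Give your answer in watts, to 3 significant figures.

314 W

First find R_p for the parallel pair, then treat R_p + R_c as a series loop.
R_p = (82.6×68.0)/(82.6+68.0) = 37.30 Ω
R_total = R_p + 12.0 = 37.30 + 12.0 = 49.30 Ω
I = V / R_total = 213 / 49.30 = 4.321 A
Voltage across the parallel pair: V_p = I × R_p = 4.321 × 37.30 = 161.2 V
Use P = V²/R for R_a with V = V_p.
P_R_a = (161.2)² / 82.6 = 314.4 W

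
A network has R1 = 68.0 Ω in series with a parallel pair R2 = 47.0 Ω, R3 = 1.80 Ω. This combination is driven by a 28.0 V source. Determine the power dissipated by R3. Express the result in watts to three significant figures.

0.269 W

Collapse R2‖R3 to a single equivalent, reducing the network to two series elements.
R_p = (47.0×1.80)/(47.0+1.80) = 1.734 Ω
R_total = 68.0 + 1.734 = 69.73 Ω
I = V / R_total = 28.0 / 69.73 = 0.4015 A
Voltage across the parallel pair: V_p = I × R_p = 0.4015 × 1.734 = 0.6961 V
R3 sees V_p directly, so P = V_p² / R3.
P_R3 = (0.6961)² / 1.80 = 0.2692 W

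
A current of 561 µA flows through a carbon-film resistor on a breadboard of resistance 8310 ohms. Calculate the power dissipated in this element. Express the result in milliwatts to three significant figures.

2.62 mW

Knowing I and R, the power is just I²R — no need to find V first.
P = (0.0005610 A)² × 8310 Ω = 0.002615 W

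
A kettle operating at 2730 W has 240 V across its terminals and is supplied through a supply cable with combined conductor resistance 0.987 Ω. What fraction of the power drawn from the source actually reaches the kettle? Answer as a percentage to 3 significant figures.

95.5 %

I = P / V = 2730 / 240 = 11.38 A through the supply cable.
P_line = I² R_line = (11.38)² × 0.987 = 127.7 W
P_source = P_load + P_line = 2730 + 127.7 = 2858 W
η = P_load / P_source = 2730 / 2858 = 0.9553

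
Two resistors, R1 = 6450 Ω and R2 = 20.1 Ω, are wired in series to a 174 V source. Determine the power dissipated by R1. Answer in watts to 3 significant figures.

Since the resistors are in series they all carry the loop current I = V/R_total; the power in any one is I²R.
R_total = 6450 + 20.1 = 6470 Ω
I = V / R_total = 174 / 6470 = 0.02689 A
P_R1 = I² × R1 = (0.02689)² × 6450 = 4.665 W

4.66 W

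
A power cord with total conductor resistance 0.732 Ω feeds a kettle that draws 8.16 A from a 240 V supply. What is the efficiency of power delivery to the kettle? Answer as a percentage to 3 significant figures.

97.5 %

The power cord carries the full 8.16 A.
P_line = I² R_line = (8.160)² × 0.732 = 48.74 W
P_source = V I = 240 × 8.160 = 1958 W; P_load = 1910 W
η = P_load / P_source = 1910 / 1958 = 0.9751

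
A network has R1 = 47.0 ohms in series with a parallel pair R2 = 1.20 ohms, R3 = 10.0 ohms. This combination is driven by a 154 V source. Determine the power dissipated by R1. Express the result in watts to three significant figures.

Replace R2 and R3 with their parallel equivalent so the circuit becomes R1 in series with R_p.
R_p = (1.20×10.0)/(1.20+10.0) = 1.071 Ω
R_total = 47.0 + 1.071 = 48.07 Ω
I = V / R_total = 154 / 48.07 = 3.204 A
R1 is in the main series path, so its power is I²R1.
P_R1 = (3.204)² × 47.0 = 482.4 W

482 W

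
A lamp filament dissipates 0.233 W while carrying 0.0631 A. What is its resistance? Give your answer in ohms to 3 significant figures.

58.5 Ω

From P = V I = I²R = V²/R, with the two given quantities we get R = P / I².
R = 0.233 / (0.06310)² = 58.52 Ω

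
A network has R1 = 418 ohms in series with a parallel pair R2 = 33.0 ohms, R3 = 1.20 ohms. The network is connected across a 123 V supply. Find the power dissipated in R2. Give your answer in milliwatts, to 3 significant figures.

3.50 mW

Replace R2 and R3 with their parallel equivalent so the circuit becomes R1 in series with R_p.
R_p = (33.0×1.20)/(33.0+1.20) = 1.158 Ω
R_total = 418 + 1.158 = 419.2 Ω
I = V / R_total = 123 / 419.2 = 0.2934 A
Voltage across the parallel pair: V_p = I × R_p = 0.2934 × 1.158 = 0.3398 V
With V_p across R2, its power is V_p²/R2.
P_R2 = (0.3398)² / 33.0 = 0.003498 W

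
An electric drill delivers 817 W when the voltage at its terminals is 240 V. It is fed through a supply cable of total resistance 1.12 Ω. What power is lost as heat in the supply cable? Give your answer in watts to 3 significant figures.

Only the current and the line resistance are needed for the I²R loss.
I = P / V = 817 / 240 = 3.404 A through the supply cable.
P_line = I² R_line = (3.404)² × 1.12 = 12.98 W

13.0 W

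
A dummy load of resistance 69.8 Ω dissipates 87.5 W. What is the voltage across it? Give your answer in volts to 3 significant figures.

78.2 V

The two known quantities fix the third via V = √(P R).
V = √(87.5 × 69.8) = 78.15 V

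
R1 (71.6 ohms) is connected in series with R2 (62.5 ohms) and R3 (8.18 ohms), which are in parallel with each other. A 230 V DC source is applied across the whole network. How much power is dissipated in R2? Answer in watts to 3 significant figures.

7.13 W

First combine the parallel branches into one equivalent R_p, then R1 + R_p is a series pair.
R_p = (62.5×8.18)/(62.5+8.18) = 7.233 Ω
R_total = 71.6 + 7.233 = 78.83 Ω
I = V / R_total = 230 / 78.83 = 2.918 A
Voltage across the parallel pair: V_p = I × R_p = 2.918 × 7.233 = 21.10 V
With V_p across R2, its power is V_p²/R2.
P_R2 = (21.10)² / 62.5 = 7.126 W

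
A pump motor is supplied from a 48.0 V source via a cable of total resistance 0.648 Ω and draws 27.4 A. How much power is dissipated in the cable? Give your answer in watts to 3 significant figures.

486 W

The cable is a series resistance carrying the load current; its dissipation is I²R_line.
The cable carries the full 27.4 A.
P_line = I² R_line = (27.40)² × 0.648 = 486.5 W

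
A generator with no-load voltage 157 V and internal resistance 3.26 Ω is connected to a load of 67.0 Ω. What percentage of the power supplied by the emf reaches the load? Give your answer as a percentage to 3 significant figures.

95.4 %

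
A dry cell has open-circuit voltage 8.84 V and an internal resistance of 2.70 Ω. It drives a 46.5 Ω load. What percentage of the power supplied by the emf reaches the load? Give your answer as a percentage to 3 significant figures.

94.5 %

The source delivers εI, of which I²R reaches the load and I²r is lost; since I is common, η = R/(R+r).
η = R / (R + r) = 46.5 / (46.5 + 2.70) = 0.9451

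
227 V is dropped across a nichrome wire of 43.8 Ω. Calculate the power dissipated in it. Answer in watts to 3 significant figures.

1180 W

V and R are stated; P = V²/R avoids computing the current.
P = (227 V)² / 43.8 Ω = 1176 W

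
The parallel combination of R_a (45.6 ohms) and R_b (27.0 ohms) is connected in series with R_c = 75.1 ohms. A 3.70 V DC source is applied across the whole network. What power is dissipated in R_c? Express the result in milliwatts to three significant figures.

121 mW

First find R_p for the parallel pair, then treat R_p + R_c as a series loop.
R_p = (45.6×27.0)/(45.6+27.0) = 16.96 Ω
R_total = R_p + 75.1 = 16.96 + 75.1 = 92.06 Ω
I = V / R_total = 3.70 / 92.06 = 0.04019 A
R_c is the series element, so its power is I²R.
P_R_c = (0.04019)² × 75.1 = 0.1213 W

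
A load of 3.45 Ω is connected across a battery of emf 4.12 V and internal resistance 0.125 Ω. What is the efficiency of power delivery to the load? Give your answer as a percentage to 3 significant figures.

96.5 %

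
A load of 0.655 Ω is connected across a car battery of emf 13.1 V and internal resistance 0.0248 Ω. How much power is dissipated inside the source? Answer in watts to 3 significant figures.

9.21 W

r is in series with the load, so it carries the full circuit current — the loss in it is I²r.
I = ε / (r + R) = 13.1 / (0.0248 + 0.655) = 19.27 A
P_int = I² r = (19.27)² × 0.0248 = 9.209 W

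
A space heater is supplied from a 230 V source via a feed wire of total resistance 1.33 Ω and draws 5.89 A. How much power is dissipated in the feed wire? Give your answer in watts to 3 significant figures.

The feed wire is a series resistance carrying the load current; its dissipation is I²R_line.
The feed wire carries the full 5.89 A.
P_line = I² R_line = (5.890)² × 1.33 = 46.14 W

46.1 W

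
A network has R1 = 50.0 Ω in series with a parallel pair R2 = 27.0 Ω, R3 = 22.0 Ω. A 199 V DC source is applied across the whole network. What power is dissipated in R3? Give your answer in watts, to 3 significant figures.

68.5 W

Collapse R2‖R3 to a single equivalent, reducing the network to two series elements.
R_p = (27.0×22.0)/(27.0+22.0) = 12.12 Ω
R_total = 50.0 + 12.12 = 62.12 Ω
I = V / R_total = 199 / 62.12 = 3.203 A
Voltage across the parallel pair: V_p = I × R_p = 3.203 × 12.12 = 38.83 V
R3 sees V_p directly, so P = V_p² / R3.
P_R3 = (38.83)² / 22.0 = 68.54 W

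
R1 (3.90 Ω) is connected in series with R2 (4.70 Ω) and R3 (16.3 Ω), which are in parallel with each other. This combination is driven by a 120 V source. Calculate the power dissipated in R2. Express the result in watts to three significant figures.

Reduce the parallel pair to R_p first; the network is then a simple series string.
R_p = (4.70×16.3)/(4.70+16.3) = 3.648 Ω
R_total = 3.90 + 3.648 = 7.548 Ω
I = V / R_total = 120 / 7.548 = 15.90 A
Voltage across the parallel pair: V_p = I × R_p = 15.90 × 3.648 = 58.00 V
With V_p across R2, its power is V_p²/R2.
P_R2 = (58.00)² / 4.70 = 715.7 W

716 W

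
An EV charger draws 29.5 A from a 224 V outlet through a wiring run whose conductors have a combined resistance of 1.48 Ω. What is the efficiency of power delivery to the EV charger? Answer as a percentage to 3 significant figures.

The wiring run carries the full 29.5 A.
P_line = I² R_line = (29.50)² × 1.48 = 1288 W
P_source = V I = 224 × 29.50 = 6608 W; P_load = 5320 W
η = P_load / P_source = 5320 / 6608 = 0.8051

80.5 %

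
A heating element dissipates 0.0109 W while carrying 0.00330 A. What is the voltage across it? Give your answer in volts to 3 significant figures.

Inverting the appropriate power form: V = P / I.
V = 0.0109 / 0.003300 = 3.303 V

3.30 V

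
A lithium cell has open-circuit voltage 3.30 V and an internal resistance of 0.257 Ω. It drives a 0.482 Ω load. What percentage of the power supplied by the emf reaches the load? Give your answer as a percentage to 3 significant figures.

65.2 %

Efficiency is P_load / P_total. With a series r and R sharing the same I, P = I²R for each, so η = R/(R+r).
η = R / (R + r) = 0.482 / (0.482 + 0.257) = 0.6522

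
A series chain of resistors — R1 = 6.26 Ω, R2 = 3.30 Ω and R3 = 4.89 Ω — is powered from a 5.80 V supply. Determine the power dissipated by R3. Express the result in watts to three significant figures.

Series elements share the same current, so find I first, then use P = I²R.
R_total = 6.26 + 3.30 + 4.89 = 14.45 Ω
I = V / R_total = 5.80 / 14.45 = 0.4014 A
P_R3 = I² × R3 = (0.4014)² × 4.89 = 0.7878 W

0.788 W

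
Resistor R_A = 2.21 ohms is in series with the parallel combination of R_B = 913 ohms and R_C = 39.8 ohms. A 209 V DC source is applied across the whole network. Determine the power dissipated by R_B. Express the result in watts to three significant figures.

42.7 W

First combine the parallel branches into one equivalent R_p, then R_A + R_p is a series pair.
R_p = (913×39.8)/(913+39.8) = 38.14 Ω
R_total = 2.21 + 38.14 = 40.35 Ω
I = V / R_total = 209 / 40.35 = 5.180 A
Voltage across the parallel pair: V_p = I × R_p = 5.180 × 38.14 = 197.6 V
R_B is across V_p, so use P = V²/R for that branch.
P_R_B = (197.6)² / 913 = 42.75 W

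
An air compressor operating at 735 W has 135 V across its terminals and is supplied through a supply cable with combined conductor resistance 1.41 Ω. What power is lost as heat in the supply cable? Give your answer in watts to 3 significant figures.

The supply cable is a series resistance carrying the load current; its dissipation is I²R_line.
I = P / V = 735 / 135 = 5.444 A through the supply cable.
P_line = I² R_line = (5.444)² × 1.41 = 41.80 W

41.8 W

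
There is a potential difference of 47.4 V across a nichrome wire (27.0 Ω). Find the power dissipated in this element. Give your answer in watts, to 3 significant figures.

V and R are stated; P = V²/R avoids computing the current.
P = (47.4 V)² / 27.0 Ω = 83.21 W

83.2 W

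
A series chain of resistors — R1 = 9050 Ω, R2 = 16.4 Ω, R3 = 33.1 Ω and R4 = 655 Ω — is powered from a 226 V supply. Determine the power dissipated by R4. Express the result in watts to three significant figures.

0.352 W

Since the resistors are in series they all carry the loop current I = V/R_total; the power in any one is I²R.
R_total = 9050 + 16.4 + 33.1 + 655 = 9754 Ω
I = V / R_total = 226 / 9754 = 0.02317 A
P_R4 = I² × R4 = (0.02317)² × 655 = 0.3516 W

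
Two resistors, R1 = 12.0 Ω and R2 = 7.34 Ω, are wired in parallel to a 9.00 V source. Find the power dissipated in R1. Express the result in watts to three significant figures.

6.75 W

Each parallel branch sees the full supply voltage, so P = V²/R applies directly to the target branch.
P_R1 = V² / R1 = (9.00)² / 12.0 Ω = 6.750 W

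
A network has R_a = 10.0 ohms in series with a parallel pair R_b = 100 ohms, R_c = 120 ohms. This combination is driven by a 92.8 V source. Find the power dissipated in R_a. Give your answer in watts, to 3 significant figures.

First combine the parallel branches into one equivalent R_p, then R_a + R_p is a series pair.
R_p = (100×120)/(100+120) = 54.55 Ω
R_total = 10.0 + 54.55 = 64.55 Ω
I = V / R_total = 92.8 / 64.55 = 1.438 A
All the current flows through R_a; use P = I²R.
P_R_a = (1.438)² × 10.0 = 20.67 W

20.7 W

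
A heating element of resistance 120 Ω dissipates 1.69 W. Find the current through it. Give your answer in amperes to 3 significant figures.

0.119 A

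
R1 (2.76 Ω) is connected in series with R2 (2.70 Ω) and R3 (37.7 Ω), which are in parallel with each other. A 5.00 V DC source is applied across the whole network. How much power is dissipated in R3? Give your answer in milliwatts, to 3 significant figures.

Reduce the parallel pair to R_p first; the network is then a simple series string.
R_p = (2.70×37.7)/(2.70+37.7) = 2.520 Ω
R_total = 2.76 + 2.520 = 5.280 Ω
I = V / R_total = 5.00 / 5.280 = 0.9470 A
Voltage across the parallel pair: V_p = I × R_p = 0.9470 × 2.520 = 2.386 V
With V_p across R3, its power is V_p²/R3.
P_R3 = (2.386)² / 37.7 = 0.1510 W

151 mW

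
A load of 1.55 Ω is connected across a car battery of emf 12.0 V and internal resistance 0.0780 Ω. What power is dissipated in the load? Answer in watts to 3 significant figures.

84.2 W

Find the circuit current first, then P = I²R for the load (series elements share I).
I = ε / (r + R) = 12.0 / (0.0780 + 1.55) = 7.371 A
P_load = I² R = (7.371)² × 1.55 = 84.21 W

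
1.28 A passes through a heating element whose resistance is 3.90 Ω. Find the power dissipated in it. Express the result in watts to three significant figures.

The current through and the resistance of the element are both given; use P = I²R.
P = (1.280 A)² × 3.90 Ω = 6.390 W

6.39 W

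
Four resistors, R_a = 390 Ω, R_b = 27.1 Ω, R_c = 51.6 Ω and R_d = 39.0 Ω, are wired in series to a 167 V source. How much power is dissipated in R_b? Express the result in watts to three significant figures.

Every series element carries the same I. Get I from the total resistance, then P = I² × R_b.
R_total = 390 + 27.1 + 51.6 + 39.0 = 507.7 Ω
I = V / R_total = 167 / 507.7 = 0.3289 A
P_R_b = I² × R_b = (0.3289)² × 27.1 = 2.932 W

2.93 W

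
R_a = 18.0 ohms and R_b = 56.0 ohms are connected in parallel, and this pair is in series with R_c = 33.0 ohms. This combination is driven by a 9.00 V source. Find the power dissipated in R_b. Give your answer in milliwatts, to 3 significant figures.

Reduce the parallel combination to a single R_p; the circuit then becomes R_p in series with the remaining resistor.
R_p = (18.0×56.0)/(18.0+56.0) = 13.62 Ω
R_total = R_p + 33.0 = 13.62 + 33.0 = 46.62 Ω
I = V / R_total = 9.00 / 46.62 = 0.1930 A
Voltage across the parallel pair: V_p = I × R_p = 0.1930 × 13.62 = 2.630 V
R_b has V_p across it, so P = V_p²/R_b.
P_R_b = (2.630)² / 56.0 = 0.1235 W

123 mW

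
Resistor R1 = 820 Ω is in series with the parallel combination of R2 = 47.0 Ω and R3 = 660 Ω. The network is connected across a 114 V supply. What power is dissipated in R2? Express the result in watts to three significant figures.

Reduce the parallel pair to R_p first; the network is then a simple series string.
R_p = (47.0×660)/(47.0+660) = 43.88 Ω
R_total = 820 + 43.88 = 863.9 Ω
I = V / R_total = 114 / 863.9 = 0.1320 A
Voltage across the parallel pair: V_p = I × R_p = 0.1320 × 43.88 = 5.790 V
R2 sees V_p directly, so P = V_p² / R2.
P_R2 = (5.790)² / 47.0 = 0.7133 W

0.713 W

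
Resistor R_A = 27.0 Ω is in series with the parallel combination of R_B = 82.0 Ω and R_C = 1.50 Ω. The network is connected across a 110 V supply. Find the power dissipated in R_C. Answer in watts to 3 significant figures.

Reduce the parallel pair to R_p first; the network is then a simple series string.
R_p = (82.0×1.50)/(82.0+1.50) = 1.473 Ω
R_total = 27.0 + 1.473 = 28.47 Ω
I = V / R_total = 110 / 28.47 = 3.863 A
Voltage across the parallel pair: V_p = I × R_p = 3.863 × 1.473 = 5.691 V
With V_p across R_C, its power is V_p²/R_C.
P_R_C = (5.691)² / 1.50 = 21.59 W

21.6 W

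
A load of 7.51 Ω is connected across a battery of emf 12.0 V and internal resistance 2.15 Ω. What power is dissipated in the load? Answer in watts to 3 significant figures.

The internal resistance and the load are in series, so the same I flows through both; get I from ε/(r+R), then I²R for the load.
I = ε / (r + R) = 12.0 / (2.15 + 7.51) = 1.242 A
P_load = I² R = (1.242)² × 7.51 = 11.59 W

11.6 W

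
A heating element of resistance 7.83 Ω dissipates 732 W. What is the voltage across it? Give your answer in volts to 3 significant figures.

Inverting the appropriate power form: V = √(P R).
V = √(732 × 7.83) = 75.71 V

75.7 V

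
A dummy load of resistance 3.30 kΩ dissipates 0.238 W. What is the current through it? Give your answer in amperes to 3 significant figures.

0.00849 A

From P = V I = I²R = V²/R, with the two given quantities we get I = √(P / R).
I = √(0.238 / 3300) = 0.008492 A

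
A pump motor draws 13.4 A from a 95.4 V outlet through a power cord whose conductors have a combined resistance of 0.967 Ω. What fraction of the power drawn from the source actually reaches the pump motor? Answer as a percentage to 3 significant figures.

86.4 %

The power cord carries the full 13.4 A.
P_line = I² R_line = (13.40)² × 0.967 = 173.6 W
P_source = V I = 95.4 × 13.40 = 1278 W; P_load = 1105 W
η = P_load / P_source = 1105 / 1278 = 0.8642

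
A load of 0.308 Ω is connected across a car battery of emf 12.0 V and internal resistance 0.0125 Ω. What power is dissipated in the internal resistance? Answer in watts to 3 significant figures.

17.5 W

The internal resistance carries the same current as the load; P_int = I²r.
I = ε / (r + R) = 12.0 / (0.0125 + 0.308) = 37.44 A
P_int = I² r = (37.44)² × 0.0125 = 17.52 W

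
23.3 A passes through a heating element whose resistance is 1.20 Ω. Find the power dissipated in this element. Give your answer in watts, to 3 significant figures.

651 W

Knowing I and R, the power is just I²R — no need to find V first.
P = (23.30 A)² × 1.20 Ω = 651.5 W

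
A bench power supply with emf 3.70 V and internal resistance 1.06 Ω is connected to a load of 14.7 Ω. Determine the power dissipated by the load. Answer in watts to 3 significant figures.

Load and internal resistance form a series loop — compute the loop current, then the load power via I²R.
I = ε / (r + R) = 3.70 / (1.06 + 14.7) = 0.2348 A
P_load = I² R = (0.2348)² × 14.7 = 0.8102 W

0.810 W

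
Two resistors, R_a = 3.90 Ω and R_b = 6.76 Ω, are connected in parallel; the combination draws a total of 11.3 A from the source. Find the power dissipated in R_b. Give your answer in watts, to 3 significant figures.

116 W

The branches share the same voltage, but only the total current is given — find V from the equivalent resistance first.
1/R_eq = 1/3.90 + 1/6.76 ⇒ R_eq = 2.473 Ω
V = I_total × R_eq = 11.30 × 2.473 = 27.95 V
P_R_b = V² / R_b = (27.95)² / 6.76 = 115.5 W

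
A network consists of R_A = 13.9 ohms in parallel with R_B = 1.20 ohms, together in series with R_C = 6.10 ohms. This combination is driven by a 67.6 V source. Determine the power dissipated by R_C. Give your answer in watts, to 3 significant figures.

537 W

Collapse the R_A‖R_B pair into one equivalent R_p; then R_p and R_C form a series string.
R_p = (13.9×1.20)/(13.9+1.20) = 1.105 Ω
R_total = R_p + 6.10 = 1.105 + 6.10 = 7.205 Ω
I = V / R_total = 67.6 / 7.205 = 9.383 A
R_C is the series element, so its power is I²R.
P_R_C = (9.383)² × 6.10 = 537.0 W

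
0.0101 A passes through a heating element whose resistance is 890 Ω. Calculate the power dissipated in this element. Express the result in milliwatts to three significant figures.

90.8 mW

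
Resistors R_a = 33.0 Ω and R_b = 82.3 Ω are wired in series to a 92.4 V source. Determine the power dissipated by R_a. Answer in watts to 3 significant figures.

21.2 W

Every series element carries the same I. Get I from the total resistance, then P = I² × R_a.
R_total = 33.0 + 82.3 = 115.3 Ω
I = V / R_total = 92.4 / 115.3 = 0.8014 A
P_R_a = I² × R_a = (0.8014)² × 33.0 = 21.19 W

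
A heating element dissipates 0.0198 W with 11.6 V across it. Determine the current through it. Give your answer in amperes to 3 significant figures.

0.00171 A

From P = V I = I²R = V²/R, with the two given quantities we get I = P / V.
I = 0.0198 / 11.6 = 0.001707 A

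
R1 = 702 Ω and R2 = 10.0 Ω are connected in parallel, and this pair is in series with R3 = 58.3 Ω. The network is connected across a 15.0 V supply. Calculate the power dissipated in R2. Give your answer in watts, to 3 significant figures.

0.471 W

Reduce the parallel combination to a single R_p; the circuit then becomes R_p in series with the remaining resistor.
R_p = (702×10.0)/(702+10.0) = 9.860 Ω
R_total = R_p + 58.3 = 9.860 + 58.3 = 68.16 Ω
I = V / R_total = 15.0 / 68.16 = 0.2201 A
Voltage across the parallel pair: V_p = I × R_p = 0.2201 × 9.860 = 2.170 V
R2 has V_p across it, so P = V_p²/R2.
P_R2 = (2.170)² / 10.0 = 0.4708 W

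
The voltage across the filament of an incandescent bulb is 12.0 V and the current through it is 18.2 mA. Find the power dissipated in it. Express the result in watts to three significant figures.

0.218 W

Since both terminal voltage and current are stated, P = V I gives the power in one step.
P = 12.0 V × 0.01820 A = 0.2184 W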